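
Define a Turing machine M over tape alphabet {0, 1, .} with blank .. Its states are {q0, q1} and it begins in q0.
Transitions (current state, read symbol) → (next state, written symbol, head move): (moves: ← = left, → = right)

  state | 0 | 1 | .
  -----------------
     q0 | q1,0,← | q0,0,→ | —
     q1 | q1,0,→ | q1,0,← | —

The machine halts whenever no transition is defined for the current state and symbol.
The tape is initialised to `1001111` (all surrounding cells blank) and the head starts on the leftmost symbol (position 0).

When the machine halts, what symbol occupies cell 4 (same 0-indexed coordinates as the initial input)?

q0 | [1]001111.   read 1 → write 0, move →, go to q0
q0 | 0[0]01111.   read 0 → write 0, move ←, go to q1
q1 | [0]001111.   read 0 → write 0, move →, go to q1
q1 | 0[0]01111.   read 0 → write 0, move →, go to q1
q1 | 00[0]1111.   read 0 → write 0, move →, go to q1
q1 | 000[1]111.   read 1 → write 0, move ←, go to q1
q1 | 00[0]0111.   read 0 → write 0, move →, go to q1
q1 | 000[0]111.   read 0 → write 0, move →, go to q1
q1 | 0000[1]11.   read 1 → write 0, move ←, go to q1
q1 | 000[0]011.   read 0 → write 0, move →, go to q1
q1 | 0000[0]11.   read 0 → write 0, move →, go to q1
q1 | 00000[1]1.   read 1 → write 0, move ←, go to q1
q1 | 0000[0]01.   read 0 → write 0, move →, go to q1
q1 | 00000[0]1.   read 0 → write 0, move →, go to q1
q1 | 000000[1].   read 1 → write 0, move ←, go to q1
q1 | 00000[0]0.   read 0 → write 0, move →, go to q1
q1 | 000000[0].   read 0 → write 0, move →, go to q1
q1 | 0000000[.]
Cell 4 holds 0 when M halts.

0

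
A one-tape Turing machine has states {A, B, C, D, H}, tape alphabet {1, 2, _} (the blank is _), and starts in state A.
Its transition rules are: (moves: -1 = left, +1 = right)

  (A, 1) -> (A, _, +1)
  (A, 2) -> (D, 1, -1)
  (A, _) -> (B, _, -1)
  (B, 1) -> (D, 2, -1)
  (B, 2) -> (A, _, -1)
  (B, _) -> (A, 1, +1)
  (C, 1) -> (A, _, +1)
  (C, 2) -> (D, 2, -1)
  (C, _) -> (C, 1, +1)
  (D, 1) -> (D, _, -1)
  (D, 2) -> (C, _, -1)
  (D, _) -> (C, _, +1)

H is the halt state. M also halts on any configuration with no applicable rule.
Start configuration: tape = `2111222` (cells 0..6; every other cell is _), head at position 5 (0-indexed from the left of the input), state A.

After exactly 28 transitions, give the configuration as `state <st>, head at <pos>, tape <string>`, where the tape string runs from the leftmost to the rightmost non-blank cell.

state D, head at -1, tape 1___2_12

state=A head=5 tape=__21112[2]2   (A,2)→(D,1,-1)
state=D head=4 tape=__2111[2]12   (D,2)→(C,_,-1)
state=C head=3 tape=__211[1]_12   (C,1)→(A,_,+1)
state=A head=4 tape=__211_[_]12   (A,_)→(B,_,-1)
state=B head=3 tape=__211[_]_12   (B,_)→(A,1,+1)
state=A head=4 tape=__2111[_]12   (A,_)→(B,_,-1)
state=B head=3 tape=__211[1]_12   (B,1)→(D,2,-1)
state=D head=2 tape=__21[1]2_12   (D,1)→(D,_,-1)
state=D head=1 tape=__2[1]_2_12   (D,1)→(D,_,-1)
state=D head=0 tape=__[2]__2_12   (D,2)→(C,_,-1)
state=C head=-1 tape=_[_]___2_12   (C,_)→(C,1,+1)
state=C head=0 tape=_1[_]__2_12   (C,_)→(C,1,+1)
state=C head=1 tape=_11[_]_2_12   (C,_)→(C,1,+1)
state=C head=2 tape=_111[_]2_12   (C,_)→(C,1,+1)
state=C head=3 tape=_1111[2]_12   (C,2)→(D,2,-1)
state=D head=2 tape=_111[1]2_12   (D,1)→(D,_,-1)
state=D head=1 tape=_11[1]_2_12   (D,1)→(D,_,-1)
state=D head=0 tape=_1[1]__2_12   (D,1)→(D,_,-1)
state=D head=-1 tape=_[1]___2_12   (D,1)→(D,_,-1)
state=D head=-2 tape=[_]____2_12   (D,_)→(C,_,+1)
state=C head=-1 tape=_[_]___2_12   (C,_)→(C,1,+1)
state=C head=0 tape=_1[_]__2_12   (C,_)→(C,1,+1)
state=C head=1 tape=_11[_]_2_12   (C,_)→(C,1,+1)
state=C head=2 tape=_111[_]2_12   (C,_)→(C,1,+1)
state=C head=3 tape=_1111[2]_12   (C,2)→(D,2,-1)
state=D head=2 tape=_111[1]2_12   (D,1)→(D,_,-1)
state=D head=1 tape=_11[1]_2_12   (D,1)→(D,_,-1)
state=D head=0 tape=_1[1]__2_12   (D,1)→(D,_,-1)
state=D head=-1 tape=_[1]___2_12
After 28 steps: state D, head at -1, tape 1___2_12.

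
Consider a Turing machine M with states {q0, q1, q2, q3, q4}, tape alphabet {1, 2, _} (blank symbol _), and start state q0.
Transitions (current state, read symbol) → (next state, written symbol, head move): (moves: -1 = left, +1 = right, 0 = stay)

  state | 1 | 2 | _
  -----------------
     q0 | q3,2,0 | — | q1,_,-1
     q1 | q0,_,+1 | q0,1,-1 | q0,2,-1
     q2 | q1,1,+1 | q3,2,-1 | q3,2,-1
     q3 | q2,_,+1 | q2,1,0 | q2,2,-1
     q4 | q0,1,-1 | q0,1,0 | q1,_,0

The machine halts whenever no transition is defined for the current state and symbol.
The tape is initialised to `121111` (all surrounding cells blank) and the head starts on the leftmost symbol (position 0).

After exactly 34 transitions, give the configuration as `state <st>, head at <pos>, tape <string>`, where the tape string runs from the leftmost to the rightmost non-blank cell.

q0 | [1]21111_   read 1 → write 2, move 0, go to q3
q3 | [2]21111_   read 2 → write 1, move 0, go to q2
q2 | [1]21111_   read 1 → write 1, move +1, go to q1
q1 | 1[2]1111_   read 2 → write 1, move -1, go to q0
q0 | [1]11111_   read 1 → write 2, move 0, go to q3
q3 | [2]11111_   read 2 → write 1, move 0, go to q2
q2 | [1]11111_   read 1 → write 1, move +1, go to q1
q1 | 1[1]1111_   read 1 → write _, move +1, go to q0
q0 | 1_[1]111_   read 1 → write 2, move 0, go to q3
q3 | 1_[2]111_   read 2 → write 1, move 0, go to q2
q2 | 1_[1]111_   read 1 → write 1, move +1, go to q1
q1 | 1_1[1]11_   read 1 → write _, move +1, go to q0
q0 | 1_1_[1]1_   read 1 → write 2, move 0, go to q3
q3 | 1_1_[2]1_   read 2 → write 1, move 0, go to q2
q2 | 1_1_[1]1_   read 1 → write 1, move +1, go to q1
q1 | 1_1_1[1]_   read 1 → write _, move +1, go to q0
q0 | 1_1_1_[_]   read _ → write _, move -1, go to q1
q1 | 1_1_1[_]_   read _ → write 2, move -1, go to q0
q0 | 1_1_[1]2_   read 1 → write 2, move 0, go to q3
q3 | 1_1_[2]2_   read 2 → write 1, move 0, go to q2
q2 | 1_1_[1]2_   read 1 → write 1, move +1, go to q1
q1 | 1_1_1[2]_   read 2 → write 1, move -1, go to q0
q0 | 1_1_[1]1_   read 1 → write 2, move 0, go to q3
q3 | 1_1_[2]1_   read 2 → write 1, move 0, go to q2
q2 | 1_1_[1]1_   read 1 → write 1, move +1, go to q1
q1 | 1_1_1[1]_   read 1 → write _, move +1, go to q0
q0 | 1_1_1_[_]   read _ → write _, move -1, go to q1
q1 | 1_1_1[_]_   read _ → write 2, move -1, go to q0
q0 | 1_1_[1]2_   read 1 → write 2, move 0, go to q3
q3 | 1_1_[2]2_   read 2 → write 1, move 0, go to q2
q2 | 1_1_[1]2_   read 1 → write 1, move +1, go to q1
q1 | 1_1_1[2]_   read 2 → write 1, move -1, go to q0
q0 | 1_1_[1]1_   read 1 → write 2, move 0, go to q3
q3 | 1_1_[2]1_   read 2 → write 1, move 0, go to q2
q2 | 1_1_[1]1_
After 34 steps: state q2, head at 4, tape 1_1_11.

state q2, head at 4, tape 1_1_11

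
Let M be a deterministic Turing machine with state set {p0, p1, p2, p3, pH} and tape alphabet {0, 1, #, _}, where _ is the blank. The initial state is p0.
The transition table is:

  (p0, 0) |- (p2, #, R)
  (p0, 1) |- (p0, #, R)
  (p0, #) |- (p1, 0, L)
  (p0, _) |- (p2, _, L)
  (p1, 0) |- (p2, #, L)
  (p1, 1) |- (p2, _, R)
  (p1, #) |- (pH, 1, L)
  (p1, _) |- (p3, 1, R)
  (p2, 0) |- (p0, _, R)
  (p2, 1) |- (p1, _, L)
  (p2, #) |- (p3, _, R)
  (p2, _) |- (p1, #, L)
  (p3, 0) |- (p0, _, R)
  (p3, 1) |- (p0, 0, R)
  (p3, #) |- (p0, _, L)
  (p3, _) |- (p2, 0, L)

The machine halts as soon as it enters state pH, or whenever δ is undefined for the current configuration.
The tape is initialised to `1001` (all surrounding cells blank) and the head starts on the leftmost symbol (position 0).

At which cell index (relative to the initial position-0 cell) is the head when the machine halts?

p0 | [1]001_   read 1 → write #, move R, go to p0
p0 | #[0]01_   read 0 → write #, move R, go to p2
p2 | ##[0]1_   read 0 → write _, move R, go to p0
p0 | ##_[1]_   read 1 → write #, move R, go to p0
p0 | ##_#[_]   read _ → write _, move L, go to p2
p2 | ##_[#]_   read # → write _, move R, go to p3
p3 | ##__[_]   read _ → write 0, move L, go to p2
p2 | ##_[_]0   read _ → write #, move L, go to p1
p1 | ##[_]#0   read _ → write 1, move R, go to p3
p3 | ##1[#]0   read # → write _, move L, go to p0
p0 | ##[1]_0   read 1 → write #, move R, go to p0
p0 | ###[_]0   read _ → write _, move L, go to p2
p2 | ##[#]_0   read # → write _, move R, go to p3
p3 | ##_[_]0   read _ → write 0, move L, go to p2
p2 | ##[_]00   read _ → write #, move L, go to p1
p1 | #[#]#00   read # → write 1, move L, go to pH
pH | [#]1#00
At halt the head is at cell 0.

0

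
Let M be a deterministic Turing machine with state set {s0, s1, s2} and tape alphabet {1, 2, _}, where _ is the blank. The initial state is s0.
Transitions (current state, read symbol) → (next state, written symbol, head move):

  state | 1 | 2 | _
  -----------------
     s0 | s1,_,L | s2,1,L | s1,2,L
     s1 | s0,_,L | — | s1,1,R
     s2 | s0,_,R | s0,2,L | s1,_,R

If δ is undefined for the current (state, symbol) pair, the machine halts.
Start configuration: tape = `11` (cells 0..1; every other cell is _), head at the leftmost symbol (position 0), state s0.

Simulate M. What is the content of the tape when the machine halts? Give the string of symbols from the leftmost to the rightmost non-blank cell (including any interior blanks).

s0 | ___[1]1   read 1 → write _, move L, go to s1
s1 | __[_]_1   read _ → write 1, move R, go to s1
s1 | __1[_]1   read _ → write 1, move R, go to s1
s1 | __11[1]   read 1 → write _, move L, go to s0
s0 | __1[1]_   read 1 → write _, move L, go to s1
s1 | __[1]__   read 1 → write _, move L, go to s0
s0 | _[_]___   read _ → write 2, move L, go to s1
s1 | [_]2___   read _ → write 1, move R, go to s1
s1 | 1[2]___
The non-blank tape span at halt is 12.

12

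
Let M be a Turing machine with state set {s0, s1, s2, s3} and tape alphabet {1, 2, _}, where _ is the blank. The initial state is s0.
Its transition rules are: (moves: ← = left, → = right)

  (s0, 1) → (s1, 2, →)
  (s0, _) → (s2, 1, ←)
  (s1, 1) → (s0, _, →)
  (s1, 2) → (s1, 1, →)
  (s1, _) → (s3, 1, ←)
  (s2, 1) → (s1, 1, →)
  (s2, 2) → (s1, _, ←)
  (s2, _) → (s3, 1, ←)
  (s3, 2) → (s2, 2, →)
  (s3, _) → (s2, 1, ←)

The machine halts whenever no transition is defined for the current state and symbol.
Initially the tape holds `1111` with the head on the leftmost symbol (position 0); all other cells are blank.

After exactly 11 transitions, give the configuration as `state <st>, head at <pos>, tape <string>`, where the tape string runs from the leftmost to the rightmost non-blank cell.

state s3, head at 3, tape 2_2111

state=s0 head=0 tape=[1]111__   (s0,1)→(s1,2,→)
state=s1 head=1 tape=2[1]11__   (s1,1)→(s0,_,→)
state=s0 head=2 tape=2_[1]1__   (s0,1)→(s1,2,→)
state=s1 head=3 tape=2_2[1]__   (s1,1)→(s0,_,→)
state=s0 head=4 tape=2_2_[_]_   (s0,_)→(s2,1,←)
state=s2 head=3 tape=2_2[_]1_   (s2,_)→(s3,1,←)
state=s3 head=2 tape=2_[2]11_   (s3,2)→(s2,2,→)
state=s2 head=3 tape=2_2[1]1_   (s2,1)→(s1,1,→)
state=s1 head=4 tape=2_21[1]_   (s1,1)→(s0,_,→)
state=s0 head=5 tape=2_21_[_]   (s0,_)→(s2,1,←)
state=s2 head=4 tape=2_21[_]1   (s2,_)→(s3,1,←)
state=s3 head=3 tape=2_2[1]11
After 11 steps: state s3, head at 3, tape 2_2111.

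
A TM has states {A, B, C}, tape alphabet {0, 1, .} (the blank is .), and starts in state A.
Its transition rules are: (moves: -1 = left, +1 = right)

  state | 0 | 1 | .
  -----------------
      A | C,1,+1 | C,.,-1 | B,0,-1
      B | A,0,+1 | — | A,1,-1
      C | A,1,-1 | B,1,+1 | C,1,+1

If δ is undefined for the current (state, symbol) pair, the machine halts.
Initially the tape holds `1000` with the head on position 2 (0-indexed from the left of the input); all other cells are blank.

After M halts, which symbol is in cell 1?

state=A head=2 tape=..10[0]0   (A,0)→(C,1,+1)
state=C head=3 tape=..101[0]   (C,0)→(A,1,-1)
state=A head=2 tape=..10[1]1   (A,1)→(C,.,-1)
state=C head=1 tape=..1[0].1   (C,0)→(A,1,-1)
state=A head=0 tape=..[1]1.1   (A,1)→(C,.,-1)
state=C head=-1 tape=.[.].1.1   (C,.)→(C,1,+1)
state=C head=0 tape=.1[.]1.1   (C,.)→(C,1,+1)
state=C head=1 tape=.11[1].1   (C,1)→(B,1,+1)
state=B head=2 tape=.111[.]1   (B,.)→(A,1,-1)
state=A head=1 tape=.11[1]11   (A,1)→(C,.,-1)
state=C head=0 tape=.1[1].11   (C,1)→(B,1,+1)
state=B head=1 tape=.11[.]11   (B,.)→(A,1,-1)
state=A head=0 tape=.1[1]111   (A,1)→(C,.,-1)
state=C head=-1 tape=.[1].111   (C,1)→(B,1,+1)
state=B head=0 tape=.1[.]111   (B,.)→(A,1,-1)
state=A head=-1 tape=.[1]1111   (A,1)→(C,.,-1)
state=C head=-2 tape=[.].1111   (C,.)→(C,1,+1)
state=C head=-1 tape=1[.]1111   (C,.)→(C,1,+1)
state=C head=0 tape=11[1]111   (C,1)→(B,1,+1)
state=B head=1 tape=111[1]11
Cell 1 holds 1 when M halts.

1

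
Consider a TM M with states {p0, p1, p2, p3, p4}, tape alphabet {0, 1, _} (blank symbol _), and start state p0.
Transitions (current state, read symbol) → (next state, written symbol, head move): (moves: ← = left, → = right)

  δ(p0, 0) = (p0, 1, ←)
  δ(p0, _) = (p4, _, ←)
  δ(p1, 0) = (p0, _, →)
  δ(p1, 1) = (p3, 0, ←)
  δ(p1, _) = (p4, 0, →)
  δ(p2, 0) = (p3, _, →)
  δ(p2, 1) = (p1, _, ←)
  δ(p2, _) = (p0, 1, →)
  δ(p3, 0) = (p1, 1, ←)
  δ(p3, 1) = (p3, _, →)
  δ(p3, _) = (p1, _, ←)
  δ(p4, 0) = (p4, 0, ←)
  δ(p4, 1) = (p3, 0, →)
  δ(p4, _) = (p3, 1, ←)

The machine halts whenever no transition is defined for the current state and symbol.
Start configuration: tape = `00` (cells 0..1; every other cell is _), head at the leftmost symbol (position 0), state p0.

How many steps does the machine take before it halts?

35

state=p0 head=0 tape=_____[0]0_   (p0,0)→(p0,1,←)
state=p0 head=-1 tape=____[_]10_   (p0,_)→(p4,_,←)
state=p4 head=-2 tape=___[_]_10_   (p4,_)→(p3,1,←)
state=p3 head=-3 tape=__[_]1_10_   (p3,_)→(p1,_,←)
state=p1 head=-4 tape=_[_]_1_10_   (p1,_)→(p4,0,→)
state=p4 head=-3 tape=_0[_]1_10_   (p4,_)→(p3,1,←)
state=p3 head=-4 tape=_[0]11_10_   (p3,0)→(p1,1,←)
state=p1 head=-5 tape=[_]111_10_   (p1,_)→(p4,0,→)
state=p4 head=-4 tape=0[1]11_10_   (p4,1)→(p3,0,→)
state=p3 head=-3 tape=00[1]1_10_   (p3,1)→(p3,_,→)
state=p3 head=-2 tape=00_[1]_10_   (p3,1)→(p3,_,→)
state=p3 head=-1 tape=00__[_]10_   (p3,_)→(p1,_,←)
state=p1 head=-2 tape=00_[_]_10_   (p1,_)→(p4,0,→)
state=p4 head=-1 tape=00_0[_]10_   (p4,_)→(p3,1,←)
state=p3 head=-2 tape=00_[0]110_   (p3,0)→(p1,1,←)
state=p1 head=-3 tape=00[_]1110_   (p1,_)→(p4,0,→)
state=p4 head=-2 tape=000[1]110_   (p4,1)→(p3,0,→)
state=p3 head=-1 tape=0000[1]10_   (p3,1)→(p3,_,→)
state=p3 head=0 tape=0000_[1]0_   (p3,1)→(p3,_,→)
state=p3 head=1 tape=0000__[0]_   (p3,0)→(p1,1,←)
state=p1 head=0 tape=0000_[_]1_   (p1,_)→(p4,0,→)
state=p4 head=1 tape=0000_0[1]_   (p4,1)→(p3,0,→)
state=p3 head=2 tape=0000_00[_]   (p3,_)→(p1,_,←)
state=p1 head=1 tape=0000_0[0]_   (p1,0)→(p0,_,→)
state=p0 head=2 tape=0000_0_[_]   (p0,_)→(p4,_,←)
state=p4 head=1 tape=0000_0[_]_   (p4,_)→(p3,1,←)
state=p3 head=0 tape=0000_[0]1_   (p3,0)→(p1,1,←)
state=p1 head=-1 tape=0000[_]11_   (p1,_)→(p4,0,→)
state=p4 head=0 tape=00000[1]1_   (p4,1)→(p3,0,→)
state=p3 head=1 tape=000000[1]_   (p3,1)→(p3,_,→)
state=p3 head=2 tape=000000_[_]   (p3,_)→(p1,_,←)
state=p1 head=1 tape=000000[_]_   (p1,_)→(p4,0,→)
state=p4 head=2 tape=0000000[_]   (p4,_)→(p3,1,←)
state=p3 head=1 tape=000000[0]1   (p3,0)→(p1,1,←)
state=p1 head=0 tape=00000[0]11   (p1,0)→(p0,_,→)
state=p0 head=1 tape=00000_[1]1
M halts after 35 transitions.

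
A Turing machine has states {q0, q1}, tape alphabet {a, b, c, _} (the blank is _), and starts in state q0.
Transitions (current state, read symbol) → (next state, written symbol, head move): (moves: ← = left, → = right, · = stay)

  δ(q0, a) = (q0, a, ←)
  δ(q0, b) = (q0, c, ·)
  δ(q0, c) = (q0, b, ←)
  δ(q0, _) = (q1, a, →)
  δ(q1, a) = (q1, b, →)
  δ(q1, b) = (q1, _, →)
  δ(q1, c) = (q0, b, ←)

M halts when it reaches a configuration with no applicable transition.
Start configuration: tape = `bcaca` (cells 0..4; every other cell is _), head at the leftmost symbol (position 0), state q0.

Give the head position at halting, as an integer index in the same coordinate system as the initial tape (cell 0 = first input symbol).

q0 | _[b]caca_   read b → write c, move ·, go to q0
q0 | _[c]caca_   read c → write b, move ←, go to q0
q0 | [_]bcaca_   read _ → write a, move →, go to q1
q1 | a[b]caca_   read b → write _, move →, go to q1
q1 | a_[c]aca_   read c → write b, move ←, go to q0
q0 | a[_]baca_   read _ → write a, move →, go to q1
q1 | aa[b]aca_   read b → write _, move →, go to q1
q1 | aa_[a]ca_   read a → write b, move →, go to q1
q1 | aa_b[c]a_   read c → write b, move ←, go to q0
q0 | aa_[b]ba_   read b → write c, move ·, go to q0
q0 | aa_[c]ba_   read c → write b, move ←, go to q0
q0 | aa[_]bba_   read _ → write a, move →, go to q1
q1 | aaa[b]ba_   read b → write _, move →, go to q1
q1 | aaa_[b]a_   read b → write _, move →, go to q1
q1 | aaa__[a]_   read a → write b, move →, go to q1
q1 | aaa__b[_]
At halt the head is at cell 5.

5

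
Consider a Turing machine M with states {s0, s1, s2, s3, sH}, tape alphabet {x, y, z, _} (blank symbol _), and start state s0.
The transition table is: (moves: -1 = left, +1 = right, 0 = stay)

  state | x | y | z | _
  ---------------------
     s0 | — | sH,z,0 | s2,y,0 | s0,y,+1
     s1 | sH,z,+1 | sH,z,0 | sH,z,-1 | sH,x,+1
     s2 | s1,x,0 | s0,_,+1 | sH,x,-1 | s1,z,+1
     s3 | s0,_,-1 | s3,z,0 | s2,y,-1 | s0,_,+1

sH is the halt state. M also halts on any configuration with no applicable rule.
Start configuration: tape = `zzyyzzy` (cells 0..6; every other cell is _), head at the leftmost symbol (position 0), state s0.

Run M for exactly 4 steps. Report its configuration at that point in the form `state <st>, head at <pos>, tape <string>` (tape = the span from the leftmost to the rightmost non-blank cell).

state=s0 head=0 tape=[z]zyyzzy   (s0,z)→(s2,y,0)
state=s2 head=0 tape=[y]zyyzzy   (s2,y)→(s0,_,+1)
state=s0 head=1 tape=_[z]yyzzy   (s0,z)→(s2,y,0)
state=s2 head=1 tape=_[y]yyzzy   (s2,y)→(s0,_,+1)
state=s0 head=2 tape=__[y]yzzy
After 4 steps: state s0, head at 2, tape yyzzy.

state s0, head at 2, tape yyzzy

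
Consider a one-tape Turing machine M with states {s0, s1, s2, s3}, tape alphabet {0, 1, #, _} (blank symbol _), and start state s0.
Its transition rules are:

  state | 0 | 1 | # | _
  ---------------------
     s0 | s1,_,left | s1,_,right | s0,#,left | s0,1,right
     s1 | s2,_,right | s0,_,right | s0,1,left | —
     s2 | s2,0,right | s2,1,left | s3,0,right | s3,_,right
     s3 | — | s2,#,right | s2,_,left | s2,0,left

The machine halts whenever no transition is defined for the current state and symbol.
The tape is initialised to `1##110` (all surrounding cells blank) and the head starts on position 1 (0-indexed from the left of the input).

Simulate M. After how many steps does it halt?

s0 | 1[#]#110__   read # → write #, move left, go to s0
s0 | [1]##110__   read 1 → write _, move right, go to s1
s1 | _[#]#110__   read # → write 1, move left, go to s0
s0 | [_]1#110__   read _ → write 1, move right, go to s0
s0 | 1[1]#110__   read 1 → write _, move right, go to s1
s1 | 1_[#]110__   read # → write 1, move left, go to s0
s0 | 1[_]1110__   read _ → write 1, move right, go to s0
s0 | 11[1]110__   read 1 → write _, move right, go to s1
s1 | 11_[1]10__   read 1 → write _, move right, go to s0
s0 | 11__[1]0__   read 1 → write _, move right, go to s1
s1 | 11___[0]__   read 0 → write _, move right, go to s2
s2 | 11____[_]_   read _ → write _, move right, go to s3
s3 | 11_____[_]   read _ → write 0, move left, go to s2
s2 | 11____[_]0   read _ → write _, move right, go to s3
s3 | 11_____[0]
M halts after 14 transitions.

14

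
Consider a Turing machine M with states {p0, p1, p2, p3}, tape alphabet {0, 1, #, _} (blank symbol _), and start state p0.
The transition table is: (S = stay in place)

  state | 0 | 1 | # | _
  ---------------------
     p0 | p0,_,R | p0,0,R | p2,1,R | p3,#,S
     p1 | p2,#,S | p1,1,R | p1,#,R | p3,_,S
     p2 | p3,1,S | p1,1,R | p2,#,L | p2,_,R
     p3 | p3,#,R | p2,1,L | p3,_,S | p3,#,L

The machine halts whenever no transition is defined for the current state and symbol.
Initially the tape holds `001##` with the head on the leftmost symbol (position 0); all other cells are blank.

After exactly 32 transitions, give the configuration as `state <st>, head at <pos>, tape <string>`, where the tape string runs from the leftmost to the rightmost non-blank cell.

p0 | [0]01##___   read 0 → write _, move R, go to p0
p0 | _[0]1##___   read 0 → write _, move R, go to p0
p0 | __[1]##___   read 1 → write 0, move R, go to p0
p0 | __0[#]#___   read # → write 1, move R, go to p2
p2 | __01[#]___   read # → write #, move L, go to p2
p2 | __0[1]#___   read 1 → write 1, move R, go to p1
p1 | __01[#]___   read # → write #, move R, go to p1
p1 | __01#[_]__   read _ → write _, move S, go to p3
p3 | __01#[_]__   read _ → write #, move L, go to p3
p3 | __01[#]#__   read # → write _, move S, go to p3
p3 | __01[_]#__   read _ → write #, move L, go to p3
p3 | __0[1]##__   read 1 → write 1, move L, go to p2
p2 | __[0]1##__   read 0 → write 1, move S, go to p3
p3 | __[1]1##__   read 1 → write 1, move L, go to p2
p2 | _[_]11##__   read _ → write _, move R, go to p2
p2 | __[1]1##__   read 1 → write 1, move R, go to p1
p1 | __1[1]##__   read 1 → write 1, move R, go to p1
p1 | __11[#]#__   read # → write #, move R, go to p1
p1 | __11#[#]__   read # → write #, move R, go to p1
p1 | __11##[_]_   read _ → write _, move S, go to p3
p3 | __11##[_]_   read _ → write #, move L, go to p3
p3 | __11#[#]#_   read # → write _, move S, go to p3
p3 | __11#[_]#_   read _ → write #, move L, go to p3
p3 | __11[#]##_   read # → write _, move S, go to p3
p3 | __11[_]##_   read _ → write #, move L, go to p3
p3 | __1[1]###_   read 1 → write 1, move L, go to p2
p2 | __[1]1###_   read 1 → write 1, move R, go to p1
p1 | __1[1]###_   read 1 → write 1, move R, go to p1
p1 | __11[#]##_   read # → write #, move R, go to p1
p1 | __11#[#]#_   read # → write #, move R, go to p1
p1 | __11##[#]_   read # → write #, move R, go to p1
p1 | __11###[_]   read _ → write _, move S, go to p3
p3 | __11###[_]
After 32 steps: state p3, head at 7, tape 11###.

state p3, head at 7, tape 11###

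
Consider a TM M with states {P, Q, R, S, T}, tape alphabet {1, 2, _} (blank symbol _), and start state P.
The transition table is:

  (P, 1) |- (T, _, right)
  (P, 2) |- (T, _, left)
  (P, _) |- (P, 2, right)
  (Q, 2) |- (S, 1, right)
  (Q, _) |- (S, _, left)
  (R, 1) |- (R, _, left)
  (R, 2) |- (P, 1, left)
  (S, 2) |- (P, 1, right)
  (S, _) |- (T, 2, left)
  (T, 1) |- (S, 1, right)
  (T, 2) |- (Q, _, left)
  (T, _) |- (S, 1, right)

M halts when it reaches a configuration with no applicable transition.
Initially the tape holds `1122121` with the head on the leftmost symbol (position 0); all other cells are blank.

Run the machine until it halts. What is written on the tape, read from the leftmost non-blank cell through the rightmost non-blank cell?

state=P head=0 tape=[1]122121   (P,1)→(T,_,right)
state=T head=1 tape=_[1]22121   (T,1)→(S,1,right)
state=S head=2 tape=_1[2]2121   (S,2)→(P,1,right)
state=P head=3 tape=_11[2]121   (P,2)→(T,_,left)
state=T head=2 tape=_1[1]_121   (T,1)→(S,1,right)
state=S head=3 tape=_11[_]121   (S,_)→(T,2,left)
state=T head=2 tape=_1[1]2121   (T,1)→(S,1,right)
state=S head=3 tape=_11[2]121   (S,2)→(P,1,right)
state=P head=4 tape=_111[1]21   (P,1)→(T,_,right)
state=T head=5 tape=_111_[2]1   (T,2)→(Q,_,left)
state=Q head=4 tape=_111[_]_1   (Q,_)→(S,_,left)
state=S head=3 tape=_11[1]__1
The non-blank tape span at halt is 111__1.

111__1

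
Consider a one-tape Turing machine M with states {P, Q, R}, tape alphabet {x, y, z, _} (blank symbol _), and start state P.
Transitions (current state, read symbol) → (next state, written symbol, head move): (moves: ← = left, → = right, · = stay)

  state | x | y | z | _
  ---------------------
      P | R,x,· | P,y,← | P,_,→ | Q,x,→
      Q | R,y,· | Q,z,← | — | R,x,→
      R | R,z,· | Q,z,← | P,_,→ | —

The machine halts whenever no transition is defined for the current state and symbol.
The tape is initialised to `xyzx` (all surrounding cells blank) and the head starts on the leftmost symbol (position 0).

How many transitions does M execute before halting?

P | _[x]yzx___   read x → write x, move ·, go to R
R | _[x]yzx___   read x → write z, move ·, go to R
R | _[z]yzx___   read z → write _, move →, go to P
P | __[y]zx___   read y → write y, move ←, go to P
P | _[_]yzx___   read _ → write x, move →, go to Q
Q | _x[y]zx___   read y → write z, move ←, go to Q
Q | _[x]zzx___   read x → write y, move ·, go to R
R | _[y]zzx___   read y → write z, move ←, go to Q
Q | [_]zzzx___   read _ → write x, move →, go to R
R | x[z]zzx___   read z → write _, move →, go to P
P | x_[z]zx___   read z → write _, move →, go to P
P | x__[z]x___   read z → write _, move →, go to P
P | x___[x]___   read x → write x, move ·, go to R
R | x___[x]___   read x → write z, move ·, go to R
R | x___[z]___   read z → write _, move →, go to P
P | x____[_]__   read _ → write x, move →, go to Q
Q | x____x[_]_   read _ → write x, move →, go to R
R | x____xx[_]
M halts after 17 transitions.

17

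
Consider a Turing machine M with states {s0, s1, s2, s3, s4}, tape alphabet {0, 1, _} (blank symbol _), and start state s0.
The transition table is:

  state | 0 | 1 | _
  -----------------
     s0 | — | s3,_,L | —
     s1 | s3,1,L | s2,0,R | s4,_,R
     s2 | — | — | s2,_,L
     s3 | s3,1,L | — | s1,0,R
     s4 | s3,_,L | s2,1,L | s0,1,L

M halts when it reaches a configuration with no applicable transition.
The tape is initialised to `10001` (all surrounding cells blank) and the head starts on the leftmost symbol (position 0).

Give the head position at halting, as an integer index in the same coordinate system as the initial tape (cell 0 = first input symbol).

2

state=s0 head=0 tape=_[1]0001   (s0,1)→(s3,_,L)
state=s3 head=-1 tape=[_]_0001   (s3,_)→(s1,0,R)
state=s1 head=0 tape=0[_]0001   (s1,_)→(s4,_,R)
state=s4 head=1 tape=0_[0]001   (s4,0)→(s3,_,L)
state=s3 head=0 tape=0[_]_001   (s3,_)→(s1,0,R)
state=s1 head=1 tape=00[_]001   (s1,_)→(s4,_,R)
state=s4 head=2 tape=00_[0]01   (s4,0)→(s3,_,L)
state=s3 head=1 tape=00[_]_01   (s3,_)→(s1,0,R)
state=s1 head=2 tape=000[_]01   (s1,_)→(s4,_,R)
state=s4 head=3 tape=000_[0]1   (s4,0)→(s3,_,L)
state=s3 head=2 tape=000[_]_1   (s3,_)→(s1,0,R)
state=s1 head=3 tape=0000[_]1   (s1,_)→(s4,_,R)
state=s4 head=4 tape=0000_[1]   (s4,1)→(s2,1,L)
state=s2 head=3 tape=0000[_]1   (s2,_)→(s2,_,L)
state=s2 head=2 tape=000[0]_1
At halt the head is at cell 2.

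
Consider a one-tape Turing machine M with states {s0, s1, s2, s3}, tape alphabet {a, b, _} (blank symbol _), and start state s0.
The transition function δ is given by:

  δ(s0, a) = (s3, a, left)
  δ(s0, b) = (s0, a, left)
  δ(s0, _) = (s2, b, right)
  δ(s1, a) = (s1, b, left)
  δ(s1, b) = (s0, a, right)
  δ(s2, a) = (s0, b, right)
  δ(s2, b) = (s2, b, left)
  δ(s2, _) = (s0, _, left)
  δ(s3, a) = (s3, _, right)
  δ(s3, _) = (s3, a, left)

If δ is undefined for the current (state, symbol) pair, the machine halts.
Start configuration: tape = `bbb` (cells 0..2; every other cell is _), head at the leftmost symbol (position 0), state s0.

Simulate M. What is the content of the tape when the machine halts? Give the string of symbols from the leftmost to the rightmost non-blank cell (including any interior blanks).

bbaab

state=s0 head=0 tape=__[b]bb   (s0,b)→(s0,a,left)
state=s0 head=-1 tape=_[_]abb   (s0,_)→(s2,b,right)
state=s2 head=0 tape=_b[a]bb   (s2,a)→(s0,b,right)
state=s0 head=1 tape=_bb[b]b   (s0,b)→(s0,a,left)
state=s0 head=0 tape=_b[b]ab   (s0,b)→(s0,a,left)
state=s0 head=-1 tape=_[b]aab   (s0,b)→(s0,a,left)
state=s0 head=-2 tape=[_]aaab   (s0,_)→(s2,b,right)
state=s2 head=-1 tape=b[a]aab   (s2,a)→(s0,b,right)
state=s0 head=0 tape=bb[a]ab   (s0,a)→(s3,a,left)
state=s3 head=-1 tape=b[b]aab
The non-blank tape span at halt is bbaab.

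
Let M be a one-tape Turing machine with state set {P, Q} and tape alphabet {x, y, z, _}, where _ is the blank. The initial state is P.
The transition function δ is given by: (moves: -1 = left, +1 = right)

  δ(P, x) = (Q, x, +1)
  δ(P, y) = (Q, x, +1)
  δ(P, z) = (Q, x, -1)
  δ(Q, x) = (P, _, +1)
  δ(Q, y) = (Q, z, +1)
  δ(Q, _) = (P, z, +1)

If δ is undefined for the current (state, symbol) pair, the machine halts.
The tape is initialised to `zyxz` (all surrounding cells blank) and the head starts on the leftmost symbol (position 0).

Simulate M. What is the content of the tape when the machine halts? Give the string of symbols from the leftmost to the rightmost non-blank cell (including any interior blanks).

state=P head=0 tape=_[z]yxz__   (P,z)→(Q,x,-1)
state=Q head=-1 tape=[_]xyxz__   (Q,_)→(P,z,+1)
state=P head=0 tape=z[x]yxz__   (P,x)→(Q,x,+1)
state=Q head=1 tape=zx[y]xz__   (Q,y)→(Q,z,+1)
state=Q head=2 tape=zxz[x]z__   (Q,x)→(P,_,+1)
state=P head=3 tape=zxz_[z]__   (P,z)→(Q,x,-1)
state=Q head=2 tape=zxz[_]x__   (Q,_)→(P,z,+1)
state=P head=3 tape=zxzz[x]__   (P,x)→(Q,x,+1)
state=Q head=4 tape=zxzzx[_]_   (Q,_)→(P,z,+1)
state=P head=5 tape=zxzzxz[_]
The non-blank tape span at halt is zxzzxz.

zxzzxz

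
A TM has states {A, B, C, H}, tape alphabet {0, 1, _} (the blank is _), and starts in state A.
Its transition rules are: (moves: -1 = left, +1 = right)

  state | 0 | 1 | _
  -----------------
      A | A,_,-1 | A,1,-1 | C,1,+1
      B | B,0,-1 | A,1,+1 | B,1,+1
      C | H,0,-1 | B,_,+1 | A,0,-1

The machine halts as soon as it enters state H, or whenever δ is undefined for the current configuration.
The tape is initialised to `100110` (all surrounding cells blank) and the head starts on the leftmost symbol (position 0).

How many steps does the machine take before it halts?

state=A head=0 tape=__[1]00110   (A,1)→(A,1,-1)
state=A head=-1 tape=_[_]100110   (A,_)→(C,1,+1)
state=C head=0 tape=_1[1]00110   (C,1)→(B,_,+1)
state=B head=1 tape=_1_[0]0110   (B,0)→(B,0,-1)
state=B head=0 tape=_1[_]00110   (B,_)→(B,1,+1)
state=B head=1 tape=_11[0]0110   (B,0)→(B,0,-1)
state=B head=0 tape=_1[1]00110   (B,1)→(A,1,+1)
state=A head=1 tape=_11[0]0110   (A,0)→(A,_,-1)
state=A head=0 tape=_1[1]_0110   (A,1)→(A,1,-1)
state=A head=-1 tape=_[1]1_0110   (A,1)→(A,1,-1)
state=A head=-2 tape=[_]11_0110   (A,_)→(C,1,+1)
state=C head=-1 tape=1[1]1_0110   (C,1)→(B,_,+1)
state=B head=0 tape=1_[1]_0110   (B,1)→(A,1,+1)
state=A head=1 tape=1_1[_]0110   (A,_)→(C,1,+1)
state=C head=2 tape=1_11[0]110   (C,0)→(H,0,-1)
state=H head=1 tape=1_1[1]0110
M halts after 15 transitions.

15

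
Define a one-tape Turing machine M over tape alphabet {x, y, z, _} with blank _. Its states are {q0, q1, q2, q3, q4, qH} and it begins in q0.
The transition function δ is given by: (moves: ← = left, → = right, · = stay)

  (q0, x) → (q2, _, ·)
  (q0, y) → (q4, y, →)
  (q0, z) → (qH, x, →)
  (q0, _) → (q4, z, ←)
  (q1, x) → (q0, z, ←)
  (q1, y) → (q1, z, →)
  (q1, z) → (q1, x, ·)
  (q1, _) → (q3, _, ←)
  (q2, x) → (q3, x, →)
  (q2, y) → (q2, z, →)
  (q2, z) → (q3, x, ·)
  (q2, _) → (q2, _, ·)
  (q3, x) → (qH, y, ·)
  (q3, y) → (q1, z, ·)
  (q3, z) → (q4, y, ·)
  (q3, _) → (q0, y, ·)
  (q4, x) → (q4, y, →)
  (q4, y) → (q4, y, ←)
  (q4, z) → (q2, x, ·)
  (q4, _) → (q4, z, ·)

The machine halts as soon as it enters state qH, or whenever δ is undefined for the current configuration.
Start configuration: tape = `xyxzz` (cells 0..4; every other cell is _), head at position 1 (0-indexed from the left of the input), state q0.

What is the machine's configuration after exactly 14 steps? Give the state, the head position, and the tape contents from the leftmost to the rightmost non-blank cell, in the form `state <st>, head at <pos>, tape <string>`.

state q4, head at -1, tape yyyyy

state=q0 head=1 tape=_x[y]xzz   (q0,y)→(q4,y,→)
state=q4 head=2 tape=_xy[x]zz   (q4,x)→(q4,y,→)
state=q4 head=3 tape=_xyy[z]z   (q4,z)→(q2,x,·)
state=q2 head=3 tape=_xyy[x]z   (q2,x)→(q3,x,→)
state=q3 head=4 tape=_xyyx[z]   (q3,z)→(q4,y,·)
state=q4 head=4 tape=_xyyx[y]   (q4,y)→(q4,y,←)
state=q4 head=3 tape=_xyy[x]y   (q4,x)→(q4,y,→)
state=q4 head=4 tape=_xyyy[y]   (q4,y)→(q4,y,←)
state=q4 head=3 tape=_xyy[y]y   (q4,y)→(q4,y,←)
state=q4 head=2 tape=_xy[y]yy   (q4,y)→(q4,y,←)
state=q4 head=1 tape=_x[y]yyy   (q4,y)→(q4,y,←)
state=q4 head=0 tape=_[x]yyyy   (q4,x)→(q4,y,→)
state=q4 head=1 tape=_y[y]yyy   (q4,y)→(q4,y,←)
state=q4 head=0 tape=_[y]yyyy   (q4,y)→(q4,y,←)
state=q4 head=-1 tape=[_]yyyyy
After 14 steps: state q4, head at -1, tape yyyyy.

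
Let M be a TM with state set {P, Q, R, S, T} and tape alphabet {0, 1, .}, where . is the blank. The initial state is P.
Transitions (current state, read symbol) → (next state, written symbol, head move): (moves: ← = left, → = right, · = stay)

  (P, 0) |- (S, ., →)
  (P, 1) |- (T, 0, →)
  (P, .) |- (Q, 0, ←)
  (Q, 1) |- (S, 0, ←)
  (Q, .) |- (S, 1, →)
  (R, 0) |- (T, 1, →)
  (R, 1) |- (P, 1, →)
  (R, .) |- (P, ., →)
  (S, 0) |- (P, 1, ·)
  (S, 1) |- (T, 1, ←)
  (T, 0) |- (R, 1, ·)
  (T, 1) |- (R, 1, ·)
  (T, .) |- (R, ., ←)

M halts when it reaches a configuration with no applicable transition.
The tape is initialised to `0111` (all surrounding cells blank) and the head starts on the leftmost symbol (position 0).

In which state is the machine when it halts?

state=P head=0 tape=.[0]111..   (P,0)→(S,.,→)
state=S head=1 tape=..[1]11..   (S,1)→(T,1,←)
state=T head=0 tape=.[.]111..   (T,.)→(R,.,←)
state=R head=-1 tape=[.].111..   (R,.)→(P,.,→)
state=P head=0 tape=.[.]111..   (P,.)→(Q,0,←)
state=Q head=-1 tape=[.]0111..   (Q,.)→(S,1,→)
state=S head=0 tape=1[0]111..   (S,0)→(P,1,·)
state=P head=0 tape=1[1]111..   (P,1)→(T,0,→)
state=T head=1 tape=10[1]11..   (T,1)→(R,1,·)
state=R head=1 tape=10[1]11..   (R,1)→(P,1,→)
state=P head=2 tape=101[1]1..   (P,1)→(T,0,→)
state=T head=3 tape=1010[1]..   (T,1)→(R,1,·)
state=R head=3 tape=1010[1]..   (R,1)→(P,1,→)
state=P head=4 tape=10101[.].   (P,.)→(Q,0,←)
state=Q head=3 tape=1010[1]0.   (Q,1)→(S,0,←)
state=S head=2 tape=101[0]00.   (S,0)→(P,1,·)
state=P head=2 tape=101[1]00.   (P,1)→(T,0,→)
state=T head=3 tape=1010[0]0.   (T,0)→(R,1,·)
state=R head=3 tape=1010[1]0.   (R,1)→(P,1,→)
state=P head=4 tape=10101[0].   (P,0)→(S,.,→)
state=S head=5 tape=10101.[.]
No transition is defined for (S, .); M halts in state S.

S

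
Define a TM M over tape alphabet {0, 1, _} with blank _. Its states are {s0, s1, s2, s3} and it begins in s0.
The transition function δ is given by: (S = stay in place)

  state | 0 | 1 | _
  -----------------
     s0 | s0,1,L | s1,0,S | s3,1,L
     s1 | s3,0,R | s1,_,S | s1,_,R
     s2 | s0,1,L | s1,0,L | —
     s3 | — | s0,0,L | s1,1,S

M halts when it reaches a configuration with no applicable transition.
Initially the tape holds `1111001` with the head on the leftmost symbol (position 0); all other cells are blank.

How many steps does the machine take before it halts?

35

s0 | __[1]111001   read 1 → write 0, move S, go to s1
s1 | __[0]111001   read 0 → write 0, move R, go to s3
s3 | __0[1]11001   read 1 → write 0, move L, go to s0
s0 | __[0]011001   read 0 → write 1, move L, go to s0
s0 | _[_]1011001   read _ → write 1, move L, go to s3
s3 | [_]11011001   read _ → write 1, move S, go to s1
s1 | [1]11011001   read 1 → write _, move S, go to s1
s1 | [_]11011001   read _ → write _, move R, go to s1
s1 | _[1]1011001   read 1 → write _, move S, go to s1
s1 | _[_]1011001   read _ → write _, move R, go to s1
s1 | __[1]011001   read 1 → write _, move S, go to s1
s1 | __[_]011001   read _ → write _, move R, go to s1
s1 | ___[0]11001   read 0 → write 0, move R, go to s3
s3 | ___0[1]1001   read 1 → write 0, move L, go to s0
s0 | ___[0]01001   read 0 → write 1, move L, go to s0
s0 | __[_]101001   read _ → write 1, move L, go to s3
s3 | _[_]1101001   read _ → write 1, move S, go to s1
s1 | _[1]1101001   read 1 → write _, move S, go to s1
s1 | _[_]1101001   read _ → write _, move R, go to s1
s1 | __[1]101001   read 1 → write _, move S, go to s1
s1 | __[_]101001   read _ → write _, move R, go to s1
s1 | ___[1]01001   read 1 → write _, move S, go to s1
s1 | ___[_]01001   read _ → write _, move R, go to s1
s1 | ____[0]1001   read 0 → write 0, move R, go to s3
s3 | ____0[1]001   read 1 → write 0, move L, go to s0
s0 | ____[0]0001   read 0 → write 1, move L, go to s0
s0 | ___[_]10001   read _ → write 1, move L, go to s3
s3 | __[_]110001   read _ → write 1, move S, go to s1
s1 | __[1]110001   read 1 → write _, move S, go to s1
s1 | __[_]110001   read _ → write _, move R, go to s1
s1 | ___[1]10001   read 1 → write _, move S, go to s1
s1 | ___[_]10001   read _ → write _, move R, go to s1
s1 | ____[1]0001   read 1 → write _, move S, go to s1
s1 | ____[_]0001   read _ → write _, move R, go to s1
s1 | _____[0]001   read 0 → write 0, move R, go to s3
s3 | _____0[0]01
M halts after 35 transitions.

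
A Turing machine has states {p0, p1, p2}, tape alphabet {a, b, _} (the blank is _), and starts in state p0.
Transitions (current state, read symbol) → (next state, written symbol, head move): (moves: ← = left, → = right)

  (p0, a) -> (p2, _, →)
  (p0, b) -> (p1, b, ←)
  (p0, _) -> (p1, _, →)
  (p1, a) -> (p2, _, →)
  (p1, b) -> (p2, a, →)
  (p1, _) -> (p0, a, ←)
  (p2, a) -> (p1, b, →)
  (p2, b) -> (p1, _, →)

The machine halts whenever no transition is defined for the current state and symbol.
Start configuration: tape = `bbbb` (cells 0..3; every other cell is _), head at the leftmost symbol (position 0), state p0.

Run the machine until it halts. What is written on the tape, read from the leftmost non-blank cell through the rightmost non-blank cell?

a_a

p0 | __[b]bbb_   read b → write b, move ←, go to p1
p1 | _[_]bbbb_   read _ → write a, move ←, go to p0
p0 | [_]abbbb_   read _ → write _, move →, go to p1
p1 | _[a]bbbb_   read a → write _, move →, go to p2
p2 | __[b]bbb_   read b → write _, move →, go to p1
p1 | ___[b]bb_   read b → write a, move →, go to p2
p2 | ___a[b]b_   read b → write _, move →, go to p1
p1 | ___a_[b]_   read b → write a, move →, go to p2
p2 | ___a_a[_]
The non-blank tape span at halt is a_a.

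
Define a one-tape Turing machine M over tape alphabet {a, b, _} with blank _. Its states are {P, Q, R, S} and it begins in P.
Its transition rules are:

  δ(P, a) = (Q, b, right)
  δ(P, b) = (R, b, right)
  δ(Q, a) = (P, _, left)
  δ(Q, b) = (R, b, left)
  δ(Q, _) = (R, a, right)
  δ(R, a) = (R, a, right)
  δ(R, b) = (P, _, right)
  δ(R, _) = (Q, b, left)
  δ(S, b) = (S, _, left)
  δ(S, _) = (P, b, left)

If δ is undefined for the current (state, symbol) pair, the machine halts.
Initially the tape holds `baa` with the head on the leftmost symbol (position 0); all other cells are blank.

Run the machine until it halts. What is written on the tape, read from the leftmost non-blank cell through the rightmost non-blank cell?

state=P head=0 tape=[b]aa__   (P,b)→(R,b,right)
state=R head=1 tape=b[a]a__   (R,a)→(R,a,right)
state=R head=2 tape=ba[a]__   (R,a)→(R,a,right)
state=R head=3 tape=baa[_]_   (R,_)→(Q,b,left)
state=Q head=2 tape=ba[a]b_   (Q,a)→(P,_,left)
state=P head=1 tape=b[a]_b_   (P,a)→(Q,b,right)
state=Q head=2 tape=bb[_]b_   (Q,_)→(R,a,right)
state=R head=3 tape=bba[b]_   (R,b)→(P,_,right)
state=P head=4 tape=bba_[_]
The non-blank tape span at halt is bba.

bba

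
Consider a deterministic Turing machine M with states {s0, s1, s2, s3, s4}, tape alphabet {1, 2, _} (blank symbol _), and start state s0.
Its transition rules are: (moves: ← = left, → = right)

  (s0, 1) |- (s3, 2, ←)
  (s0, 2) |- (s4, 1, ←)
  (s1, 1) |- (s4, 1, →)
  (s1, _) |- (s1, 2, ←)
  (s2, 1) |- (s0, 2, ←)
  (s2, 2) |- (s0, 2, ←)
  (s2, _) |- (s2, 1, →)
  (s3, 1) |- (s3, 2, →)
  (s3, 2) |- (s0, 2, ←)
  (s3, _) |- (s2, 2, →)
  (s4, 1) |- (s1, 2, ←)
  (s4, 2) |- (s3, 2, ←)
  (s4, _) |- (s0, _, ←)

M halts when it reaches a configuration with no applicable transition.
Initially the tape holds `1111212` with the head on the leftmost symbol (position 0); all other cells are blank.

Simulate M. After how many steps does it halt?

state=s0 head=0 tape=___[1]111212   (s0,1)→(s3,2,←)
state=s3 head=-1 tape=__[_]2111212   (s3,_)→(s2,2,→)
state=s2 head=0 tape=__2[2]111212   (s2,2)→(s0,2,←)
state=s0 head=-1 tape=__[2]2111212   (s0,2)→(s4,1,←)
state=s4 head=-2 tape=_[_]12111212   (s4,_)→(s0,_,←)
state=s0 head=-3 tape=[_]_12111212
M halts after 5 transitions.

5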